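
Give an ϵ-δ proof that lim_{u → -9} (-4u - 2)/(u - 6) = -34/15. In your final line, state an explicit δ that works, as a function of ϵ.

δ = min(15/2, (225/52)ϵ)

Fix ϵ > 0. We want δ > 0 with 0 < |u + 9| < δ ⇒ |(-4u - 2)/(u - 6) + 34/15| < ϵ.
Combining over a common denominator, (-4u - 2)/(u - 6) + 34/15 = [(-4u - 2)·(-15) − 34·(u - 6)] / [(-15)·(u - 6)] = 26(u + 9) / ((-15)(u - 6)).
So |(-4u - 2)/(u - 6) + 34/15| = 26|u + 9| / (15·|u − 6|).
Restrict δ ≤ 15/2. Then |u + 9| < 15/2 gives |u − 6| = |(u + 9) + (-15)| ≥ 15 − 15/2 = 15/2.
Hence |(-4u - 2)/(u - 6) + 34/15| < 26|u + 9|/(15·(15/2)) = (52/225)|u + 9|, which is < ϵ once |u + 9| < (225/52)ϵ.
Take δ = min(15/2, (225/52)ϵ). Then 0 < |u + 9| < δ forces both bounds, so |(-4u - 2)/(u - 6) + 34/15| < ϵ.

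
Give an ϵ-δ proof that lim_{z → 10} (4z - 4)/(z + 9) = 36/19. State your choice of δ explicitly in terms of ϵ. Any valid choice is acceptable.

Fix ϵ > 0. We want δ > 0 with 0 < |z − 10| < δ ⇒ |(4z - 4)/(z + 9) − (36/19)| < ϵ.
Combining over a common denominator, (4z - 4)/(z + 9) − (36/19) = [(4z - 4)·19 − 36·(z + 9)] / [19·(z + 9)] = 40(z − 10) / (19(z + 9)).
So |(4z - 4)/(z + 9) − (36/19)| = 40|z − 10| / (19·|z + 9|).
Restrict δ ≤ 19/2. Then |z − 10| < 19/2 gives |z + 9| = |(z − 10) + 19| ≥ 19 − 19/2 = 19/2.
Hence |(4z - 4)/(z + 9) − (36/19)| < 40|z − 10|/(19·(19/2)) = (80/361)|z − 10|, which is < ϵ once |z − 10| < (361/80)ϵ.
Take δ = min(19/2, (361/80)ϵ). Then 0 < |z − 10| < δ forces both bounds, so |(4z - 4)/(z + 9) − (36/19)| < ϵ.

δ = min(19/2, (361/80)ϵ)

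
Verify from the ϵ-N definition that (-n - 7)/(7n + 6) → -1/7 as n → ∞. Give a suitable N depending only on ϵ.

N = (43/49)/ϵ

Fix ϵ > 0. For n ≥ 1, |(-n - 7)/(7n + 6) + 1/7| = |-43|/(7(7n + 6)) = 43/(7(7n + 6)).
Since 7n + 6 ≥ 7n for n ≥ 1, this is ≤ 43/(7·7n) = (43/49)/n.
So |(-n - 7)/(7n + 6) + 1/7| < ϵ whenever n > (43/49)/ϵ.
Take N = (43/49)/ϵ. If n > N then |(-n - 7)/(7n + 6) + 1/7| ≤ (43/49)/n < ϵ.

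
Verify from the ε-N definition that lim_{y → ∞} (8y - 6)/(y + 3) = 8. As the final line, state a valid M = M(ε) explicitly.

M = 30/ε

Suppose ε > 0. We seek M > 0 such that y > M implies |(8y - 6)/(y + 3) − 8| < ε.
(8y - 6)/(y + 3) − 8 = ((8y - 6) − 8(y + 3)) / ((y + 3)) = -30/((y + 3)).
For y > 0 we have y + 3 > y, so |(8y - 6)/(y + 3) − 8| = 30/((y + 3)) < 30/(y) = 30/y.
Thus |(8y - 6)/(y + 3) − 8| < ε whenever y > 30/ε.
Take M = 30/ε. If y > M then |(8y - 6)/(y + 3) − 8| < 30/y < ε.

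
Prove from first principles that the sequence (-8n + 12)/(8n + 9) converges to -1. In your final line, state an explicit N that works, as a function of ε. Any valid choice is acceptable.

N = (21/8)/ε

Suppose ε > 0. For n ≥ 1, |(-8n + 12)/(8n + 9) + 1| = |168|/(8(8n + 9)) = 168/(8(8n + 9)).
Since 8n + 9 ≥ 8n for n ≥ 1, this is ≤ 168/(8·8n) = (21/8)/n.
So |(-8n + 12)/(8n + 9) + 1| < ε whenever n > (21/8)/ε.
Take N = (21/8)/ε. If n > N then |(-8n + 12)/(8n + 9) + 1| ≤ (21/8)/n < ε.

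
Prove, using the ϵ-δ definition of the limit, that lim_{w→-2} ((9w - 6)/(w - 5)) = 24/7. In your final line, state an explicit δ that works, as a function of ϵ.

δ = min(7/2, (49/78)ϵ)

Fix ϵ > 0. We want δ > 0 with 0 < |w + 2| < δ ⇒ |(9w - 6)/(w - 5) − (24/7)| < ϵ.
Combining over a common denominator, (9w - 6)/(w - 5) − (24/7) = [(9w - 6)·(-7) − (-24)·(w - 5)] / [(-7)·(w - 5)] = -39(w + 2) / ((-7)(w - 5)).
So |(9w - 6)/(w - 5) − (24/7)| = 39|w + 2| / (7·|w − 5|).
Require δ ≤ 7/2, so |w − 5| ≥ |-7| − |w + 2| > 7 − 7/2 = 7/2.
Hence |(9w - 6)/(w - 5) − (24/7)| < 39|w + 2|/(7·(7/2)) = (78/49)|w + 2|, which is < ϵ once |w + 2| < (49/78)ϵ.
Take δ = min(7/2, (49/78)ϵ). Then 0 < |w + 2| < δ forces both bounds, so |(9w - 6)/(w - 5) − (24/7)| < ϵ.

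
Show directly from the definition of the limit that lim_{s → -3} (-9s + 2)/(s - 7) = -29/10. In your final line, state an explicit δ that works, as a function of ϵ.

Let ϵ > 0 be given. We want δ > 0 with 0 < |s + 3| < δ ⇒ |(-9s + 2)/(s - 7) + 29/10| < ϵ.
Combining over a common denominator, (-9s + 2)/(s - 7) + 29/10 = [(-9s + 2)·(-10) − 29·(s - 7)] / [(-10)·(s - 7)] = 61(s + 3) / ((-10)(s - 7)).
So |(-9s + 2)/(s - 7) + 29/10| = 61|s + 3| / (10·|s − 7|).
Restrict δ ≤ 5. Then |s + 3| < 5 gives |s − 7| = |(s + 3) + (-10)| ≥ 10 − 5 = 5.
Hence |(-9s + 2)/(s - 7) + 29/10| < 61|s + 3|/(10·5) = (61/50)|s + 3|, which is < ϵ once |s + 3| < (50/61)ϵ.
Take δ = min(5, (50/61)ϵ). Then 0 < |s + 3| < δ forces both bounds, so |(-9s + 2)/(s - 7) + 29/10| < ϵ.

δ = min(5, (50/61)ϵ)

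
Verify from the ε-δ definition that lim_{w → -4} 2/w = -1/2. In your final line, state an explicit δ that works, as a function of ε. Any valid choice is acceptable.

Fix ε > 0. We seek δ > 0 such that 0 < |w + 4| < δ implies |2/w + 1/2| < ε.
|2/w + 1/2| = 2·|-4 − w|/(4·|w|) = 2|w + 4|/(4|w|).
Restrict δ ≤ 2. Then |w + 4| < 2 gives |w| > 2, so 4|w| > 8.
Then |2/w + 1/2| < 2|w + 4|/8, which is < ε when |w + 4| < 4ε.
Take δ = min(2, 4ε). Then 0 < |w + 4| < δ gives both |w + 4| < 2 and |w + 4| < 4ε, so |2/w + 1/2| < ε.

δ = min(2, 4ε)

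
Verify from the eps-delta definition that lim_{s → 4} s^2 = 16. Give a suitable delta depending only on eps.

delta = min(2, eps/10)

Fix eps > 0. We seek delta > 0 with 0 < |s − 4| < delta ⇒ |s^2 − 16| < eps.
Factor: s^2 − 16 = (s − 4)(s + 4), so |s^2 − 16| = |s − 4|·|s + 4|.
Impose delta ≤ 2 so that |s| < 6; then |s + 4| ≤ 10.
Hence |s^2 − 16| ≤ 10|s − 4|, which is < eps once |s − 4| < eps/10.
Take delta = min(2, eps/10). If 0 < |s − 4| < delta then both bounds hold and |s^2 − 16| ≤ 10|s − 4| < 10·(eps/10) = eps.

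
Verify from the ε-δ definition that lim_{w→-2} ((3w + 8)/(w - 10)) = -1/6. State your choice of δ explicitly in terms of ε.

Let ε > 0. We want δ > 0 with 0 < |w + 2| < δ ⇒ |(3w + 8)/(w - 10) + 1/6| < ε.
Combining over a common denominator, (3w + 8)/(w - 10) + 1/6 = [(3w + 8)·(-12) − 2·(w - 10)] / [(-12)·(w - 10)] = -38(w + 2) / ((-12)(w - 10)).
So |(3w + 8)/(w - 10) + 1/6| = 38|w + 2| / (12·|w − 10|).
Require δ ≤ 6, so |w − 10| ≥ |-12| − |w + 2| > 12 − 6 = 6.
Hence |(3w + 8)/(w - 10) + 1/6| < 38|w + 2|/(12·6) = (19/36)|w + 2|, which is < ε once |w + 2| < (36/19)ε.
Take δ = min(6, (36/19)ε). Then 0 < |w + 2| < δ forces both bounds, so |(3w + 8)/(w - 10) + 1/6| < ε.

δ = min(6, (36/19)ε)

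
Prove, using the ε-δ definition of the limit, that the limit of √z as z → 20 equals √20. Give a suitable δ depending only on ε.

Suppose ε > 0. We want δ > 0 such that 0 < |z − 20| < δ implies |√z − √20| < ε.
Rationalise: √z − √20 = (z − 20)/(√z + √20), so |√z − √20| = |z − 20|/(√z + √20).
Restrict δ ≤ 20 so that |z − 20| < 20 forces z > 0, and then √z + √20 > √20.
Hence |√z − √20| < |z − 20|/√20, which is < ε once |z − 20| < √20·ε.
Take δ = min(20, √20·ε). If 0 < |z − 20| < δ then z > 0 and |√z − √20| < |z − 20|/√20 < ε.

δ = min(20, √20·ε)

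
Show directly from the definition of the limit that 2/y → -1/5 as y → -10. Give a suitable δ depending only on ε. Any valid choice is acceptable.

Let ε > 0 be given. We seek δ > 0 such that 0 < |y + 10| < δ implies |2/y + 1/5| < ε.
|2/y + 1/5| = 2·|-10 − y|/(10·|y|) = 2|y + 10|/(10|y|).
Restrict δ ≤ 5. Then |y + 10| < 5 gives |y| > 5, so 10|y| > 50.
Then |2/y + 1/5| < 2|y + 10|/50, which is < ε when |y + 10| < 25ε.
Take δ = min(5, 25ε). Then 0 < |y + 10| < δ gives both |y + 10| < 5 and |y + 10| < 25ε, so |2/y + 1/5| < ε.

δ = min(5, 25ε)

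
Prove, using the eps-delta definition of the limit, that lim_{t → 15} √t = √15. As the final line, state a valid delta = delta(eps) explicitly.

Let eps > 0 be given. We want delta > 0 such that 0 < |t − 15| < delta implies |√t − √15| < eps.
Rationalise: √t − √15 = (t − 15)/(√t + √15), so |√t − √15| = |t − 15|/(√t + √15).
Restrict delta ≤ 15 so that |t − 15| < 15 forces t > 0, and then √t + √15 > √15.
Hence |√t − √15| < |t − 15|/√15, which is < eps once |t − 15| < √15·eps.
Take delta = min(15, √15·eps). If 0 < |t − 15| < delta then t > 0 and |√t − √15| < |t − 15|/√15 < eps.

delta = min(15, √15·eps)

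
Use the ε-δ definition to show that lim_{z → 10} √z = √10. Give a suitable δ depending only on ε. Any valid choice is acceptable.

Suppose ε > 0. We want δ > 0 such that 0 < |z − 10| < δ implies |√z − √10| < ε.
Multiplying by the conjugate, |√z − √10| = |z − 10|/(√z + √10).
Restrict δ ≤ 10 so that |z − 10| < 10 forces z > 0, and then √z + √10 > √10.
Hence |√z − √10| < |z − 10|/√10, which is < ε once |z − 10| < √10·ε.
Take δ = min(10, √10·ε). If 0 < |z − 10| < δ then z > 0 and |√z − √10| < |z − 10|/√10 < ε.

δ = min(10, √10·ε)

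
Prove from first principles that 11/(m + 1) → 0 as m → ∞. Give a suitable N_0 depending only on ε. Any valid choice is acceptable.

N_0 = 11/ε

Fix ε > 0. For m ≥ 1, |11/(m + 1) − 0| = 11/(m + 1) ≤ 11/m.
We need 11/m < ε, i.e. m > 11/ε.
Take N_0 = 11/ε. If m > N_0 then |11/(m + 1)| ≤ 11/m < ε.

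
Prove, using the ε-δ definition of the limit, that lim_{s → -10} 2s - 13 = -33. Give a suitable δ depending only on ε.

δ = ε/2

Let ε > 0. We need δ > 0 so that 0 < |s + 10| < δ implies |(2s - 13) + 33| < ε.
Since (2s - 13) + 33 = 2(s + 10), we have |(2s - 13) + 33| = 2|s + 10|.
Thus it suffices that |s + 10| < ε/2.
Take δ = ε/2. If 0 < |s + 10| < δ then |(2s - 13) + 33| = 2|s + 10| < 2·(ε/2) = ε.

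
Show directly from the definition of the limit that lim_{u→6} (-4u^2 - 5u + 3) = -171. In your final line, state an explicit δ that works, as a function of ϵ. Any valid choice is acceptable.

δ = min(2, ϵ/61)

Fix ϵ > 0. We want δ > 0 such that 0 < |u − 6| < δ implies |(-4u^2 - 5u + 3) + 171| < ϵ.
(-4u^2 - 5u + 3) + 171 = -4u^2 - 5u + 174 = (u − 6)(-4u - 29).
So |(-4u^2 - 5u + 3) + 171| = |u − 6|·|-4u - 29|.
Require δ ≤ 2. Then |u − 6| < 2 gives |u| < 8, and by the triangle inequality |-4u - 29| ≤ 4·8 + 29 = 61.
Hence |(-4u^2 - 5u + 3) + 171| ≤ 61|u − 6| < ϵ provided |u − 6| < ϵ/61.
Choosing δ = min(2, ϵ/61) ensures both conditions, hence |(-4u^2 - 5u + 3) + 171| < ϵ.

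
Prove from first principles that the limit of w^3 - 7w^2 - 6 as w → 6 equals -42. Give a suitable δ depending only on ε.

δ = min(2, ε/78)

Let ε > 0. We want δ > 0 such that 0 < |w − 6| < δ implies |(w^3 - 7w^2 - 6) + 42| < ε.
(w^3 - 7w^2 - 6) + 42 = w^3 - 7w^2 + 36 = (w − 6)(w^2 - w - 6).
So |(w^3 - 7w^2 - 6) + 42| = |w − 6|·|w^2 - w - 6|.
Assume first that |w − 6| < 2, so |w| < 8. Then |w^2 - w - 6| ≤ 8^2 + 8 + 6 = 78.
Hence |(w^3 - 7w^2 - 6) + 42| ≤ 78|w − 6| < ε provided |w − 6| < ε/78.
Take δ = min(2, ε/78). Then 0 < |w − 6| < δ gives both |w − 6| < 2 and |w − 6| < ε/78, so |(w^3 - 7w^2 - 6) + 42| < ε.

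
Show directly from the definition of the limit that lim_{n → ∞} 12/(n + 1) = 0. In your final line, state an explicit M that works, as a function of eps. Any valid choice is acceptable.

M = 12/eps

Suppose eps > 0. For n ≥ 1, |12/(n + 1) − 0| = 12/(n + 1) ≤ 12/n.
We need 12/n < eps, i.e. n > 12/eps.
Take M = 12/eps. If n > M then |12/(n + 1)| ≤ 12/n < eps.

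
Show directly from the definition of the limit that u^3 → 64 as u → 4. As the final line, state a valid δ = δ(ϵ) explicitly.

δ = min(1, ϵ/61)

Let ϵ > 0 be given. We seek δ > 0 with 0 < |u − 4| < δ ⇒ |u^3 − 64| < ϵ.
Factor: u^3 − 64 = (u − 4)(u^2 + 4u + 16), so |u^3 − 64| = |u − 4|·|u^2 + 4u + 16|.
Impose δ ≤ 1 so that |u| < 5; then |u^2 + 4u + 16| ≤ 61.
Hence |u^3 − 64| ≤ 61|u − 4|, which is < ϵ once |u − 4| < ϵ/61.
Take δ = min(1, ϵ/61). If 0 < |u − 4| < δ then both bounds hold and |u^3 − 64| ≤ 61|u − 4| < 61·(ϵ/61) = ϵ.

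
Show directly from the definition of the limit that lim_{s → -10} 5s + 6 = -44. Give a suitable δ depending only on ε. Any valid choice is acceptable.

δ = ε/5

Fix ε > 0. We need δ > 0 so that 0 < |s + 10| < δ implies |(5s + 6) + 44| < ε.
Since (5s + 6) + 44 = 5(s + 10), we have |(5s + 6) + 44| = 5|s + 10|.
Thus it suffices that |s + 10| < ε/5.
Take δ = ε/5. If 0 < |s + 10| < δ then |(5s + 6) + 44| = 5|s + 10| < 5·(ε/5) = ε.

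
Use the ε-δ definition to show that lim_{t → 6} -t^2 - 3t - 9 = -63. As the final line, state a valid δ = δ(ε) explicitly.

Let ε > 0 be given. We want δ > 0 such that 0 < |t − 6| < δ implies |(-t^2 - 3t - 9) + 63| < ε.
(-t^2 - 3t - 9) + 63 = -t^2 - 3t + 54 = (t − 6)(-t - 9).
So |(-t^2 - 3t - 9) + 63| = |t − 6|·|-t - 9|.
Assume first that |t − 6| < 1, so |t| < 7. Then |-t - 9| ≤ 7 + 9 = 16.
Hence |(-t^2 - 3t - 9) + 63| ≤ 16|t − 6| < ε provided |t − 6| < ε/16.
Choosing δ = min(1, ε/16) ensures both conditions, hence |(-t^2 - 3t - 9) + 63| < ε.

δ = min(1, ε/16)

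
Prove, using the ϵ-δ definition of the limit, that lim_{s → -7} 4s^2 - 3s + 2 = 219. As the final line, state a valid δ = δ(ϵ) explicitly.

Suppose ϵ > 0. We want δ > 0 such that 0 < |s + 7| < δ implies |(4s^2 - 3s + 2) − 219| < ϵ.
(4s^2 - 3s + 2) − 219 = 4s^2 - 3s - 217 = (s + 7)(4s - 31).
So |(4s^2 - 3s + 2) − 219| = |s + 7|·|4s - 31|.
Require δ ≤ 1. Then |s + 7| < 1 gives |s| < 8, and by the triangle inequality |4s - 31| ≤ 4·8 + 31 = 63.
Hence |(4s^2 - 3s + 2) − 219| ≤ 63|s + 7| < ϵ provided |s + 7| < ϵ/63.
Take δ = min(1, ϵ/63). Then 0 < |s + 7| < δ gives both |s + 7| < 1 and |s + 7| < ϵ/63, so |(4s^2 - 3s + 2) − 219| < ϵ.

δ = min(1, ϵ/63)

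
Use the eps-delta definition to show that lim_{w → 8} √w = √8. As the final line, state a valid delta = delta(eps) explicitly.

Let eps > 0. We want delta > 0 such that 0 < |w − 8| < delta implies |√w − √8| < eps.
Multiplying by the conjugate, |√w − √8| = |w − 8|/(√w + √8).
Restrict delta ≤ 8 so that |w − 8| < 8 forces w > 0, and then √w + √8 > √8.
Hence |√w − √8| < |w − 8|/√8, which is < eps once |w − 8| < √8·eps.
Take delta = min(8, √8·eps). If 0 < |w − 8| < delta then w > 0 and |√w − √8| < |w − 8|/√8 < eps.

delta = min(8, √8·eps)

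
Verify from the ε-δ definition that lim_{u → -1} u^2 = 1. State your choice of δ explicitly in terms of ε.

Suppose ε > 0. We seek δ > 0 with 0 < |u + 1| < δ ⇒ |u^2 − 1| < ε.
Factor: u^2 − 1 = (u + 1)(u - 1), so |u^2 − 1| = |u + 1|·|u - 1|.
Impose δ ≤ 1 so that |u| < 2; then |u - 1| ≤ 3.
Hence |u^2 − 1| ≤ 3|u + 1|, which is < ε once |u + 1| < ε/3.
Take δ = min(1, ε/3). If 0 < |u + 1| < δ then both bounds hold and |u^2 − 1| ≤ 3|u + 1| < 3·(ε/3) = ε.

δ = min(1, ε/3)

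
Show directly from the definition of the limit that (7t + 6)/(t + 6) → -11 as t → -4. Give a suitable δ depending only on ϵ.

Fix ϵ > 0. We want δ > 0 with 0 < |t + 4| < δ ⇒ |(7t + 6)/(t + 6) + 11| < ϵ.
Combining over a common denominator, (7t + 6)/(t + 6) + 11 = [(7t + 6)·2 − (-22)·(t + 6)] / [2·(t + 6)] = 36(t + 4) / (2(t + 6)).
So |(7t + 6)/(t + 6) + 11| = 36|t + 4| / (2·|t + 6|).
Require δ ≤ 1, so |t + 6| ≥ |2| − |t + 4| > 2 − 1 = 1.
Hence |(7t + 6)/(t + 6) + 11| < 36|t + 4|/(2·1) = 18|t + 4|, which is < ϵ once |t + 4| < (1/18)ϵ.
Take δ = min(1, (1/18)ϵ). Then 0 < |t + 4| < δ forces both bounds, so |(7t + 6)/(t + 6) + 11| < ϵ.

δ = min(1, (1/18)ϵ)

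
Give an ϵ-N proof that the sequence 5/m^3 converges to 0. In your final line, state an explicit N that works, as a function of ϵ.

Suppose ϵ > 0. For m ≥ 1, |5/m^3 − 0| = 5/m^3.
5/m^3 < ϵ ⇔ m^3 > 5/ϵ ⇔ m > (5/ϵ)^{1/3}.
Take N = (5/ϵ)^{1/3}. Then m > N implies 5/m^3 < ϵ.

N = (5/ϵ)^{1/3}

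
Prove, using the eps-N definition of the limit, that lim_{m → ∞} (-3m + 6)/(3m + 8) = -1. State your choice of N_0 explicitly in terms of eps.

N_0 = (14/3)/eps

Let eps > 0 be given. For m ≥ 1, |(-3m + 6)/(3m + 8) + 1| = |42|/(3(3m + 8)) = 42/(3(3m + 8)).
Since 3m + 8 ≥ 3m for m ≥ 1, this is ≤ 42/(3·3m) = (14/3)/m.
So |(-3m + 6)/(3m + 8) + 1| < eps whenever m > (14/3)/eps.
Take N_0 = (14/3)/eps. If m > N_0 then |(-3m + 6)/(3m + 8) + 1| ≤ (14/3)/m < eps.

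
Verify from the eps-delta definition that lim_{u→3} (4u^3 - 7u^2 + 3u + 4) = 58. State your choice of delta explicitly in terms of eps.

delta = min(1, eps/102)

Fix eps > 0. We want delta > 0 such that 0 < |u − 3| < delta implies |(4u^3 - 7u^2 + 3u + 4) − 58| < eps.
(4u^3 - 7u^2 + 3u + 4) − 58 = 4u^3 - 7u^2 + 3u - 54 = (u − 3)(4u^2 + 5u + 18).
So |(4u^3 - 7u^2 + 3u + 4) − 58| = |u − 3|·|4u^2 + 5u + 18|.
Require delta ≤ 1. Then |u − 3| < 1 gives |u| < 4, and by the triangle inequality |4u^2 + 5u + 18| ≤ 4·4^2 + 5·4 + 18 = 102.
Hence |(4u^3 - 7u^2 + 3u + 4) − 58| ≤ 102|u − 3| < eps provided |u − 3| < eps/102.
Take delta = min(1, eps/102). Then 0 < |u − 3| < delta gives both |u − 3| < 1 and |u − 3| < eps/102, so |(4u^3 - 7u^2 + 3u + 4) − 58| < eps.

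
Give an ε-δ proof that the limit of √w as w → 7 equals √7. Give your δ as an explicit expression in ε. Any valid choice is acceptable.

Suppose ε > 0. We want δ > 0 such that 0 < |w − 7| < δ implies |√w − √7| < ε.
Rationalise: √w − √7 = (w − 7)/(√w + √7), so |√w − √7| = |w − 7|/(√w + √7).
Restrict δ ≤ 7 so that |w − 7| < 7 forces w > 0, and then √w + √7 > √7.
Hence |√w − √7| < |w − 7|/√7, which is < ε once |w − 7| < √7·ε.
Take δ = min(7, √7·ε). If 0 < |w − 7| < δ then w > 0 and |√w − √7| < |w − 7|/√7 < ε.

δ = min(7, √7·ε)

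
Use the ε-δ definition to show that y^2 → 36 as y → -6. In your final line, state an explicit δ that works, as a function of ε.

δ = min(1, ε/13)

Fix ε > 0. We seek δ > 0 with 0 < |y + 6| < δ ⇒ |y^2 − 36| < ε.
Factor: y^2 − 36 = (y + 6)(y - 6), so |y^2 − 36| = |y + 6|·|y - 6|.
Restrict δ ≤ 1. Then |y + 6| < 1 gives |y| < 7, so by the triangle inequality |y - 6| ≤ 7 + 6 = 13.
Hence |y^2 − 36| ≤ 13|y + 6|, which is < ε once |y + 6| < ε/13.
Take δ = min(1, ε/13). If 0 < |y + 6| < δ then both bounds hold and |y^2 − 36| ≤ 13|y + 6| < 13·(ε/13) = ε.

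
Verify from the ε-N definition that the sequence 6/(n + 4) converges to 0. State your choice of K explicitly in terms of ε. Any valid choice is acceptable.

K = 6/ε

Fix ε > 0. For n ≥ 1, |6/(n + 4) − 0| = 6/(n + 4) ≤ 6/n.
We need 6/n < ε, i.e. n > 6/ε.
Take K = 6/ε. If n > K then |6/(n + 4)| ≤ 6/n < ε.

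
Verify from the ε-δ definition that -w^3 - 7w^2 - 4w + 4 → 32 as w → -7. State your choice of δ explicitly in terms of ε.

Fix ε > 0. We want δ > 0 such that 0 < |w + 7| < δ implies |(-w^3 - 7w^2 - 4w + 4) − 32| < ε.
(-w^3 - 7w^2 - 4w + 4) − 32 = -w^3 - 7w^2 - 4w - 28 = (w + 7)(-w^2 - 4).
So |(-w^3 - 7w^2 - 4w + 4) − 32| = |w + 7|·|-w^2 - 4|.
Require δ ≤ 2. Then |w + 7| < 2 gives |w| < 9, and by the triangle inequality |-w^2 - 4| ≤ 9^2 + 4 = 85.
Hence |(-w^3 - 7w^2 - 4w + 4) − 32| ≤ 85|w + 7| < ε provided |w + 7| < ε/85.
Take δ = min(2, ε/85). Then 0 < |w + 7| < δ gives both |w + 7| < 2 and |w + 7| < ε/85, so |(-w^3 - 7w^2 - 4w + 4) − 32| < ε.

δ = min(2, ε/85)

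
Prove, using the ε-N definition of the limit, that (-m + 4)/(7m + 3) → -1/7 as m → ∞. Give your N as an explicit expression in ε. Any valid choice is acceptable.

N = (31/49)/ε

Let ε > 0. For m ≥ 1, |(-m + 4)/(7m + 3) + 1/7| = |31|/(7(7m + 3)) = 31/(7(7m + 3)).
Since 7m + 3 ≥ 7m for m ≥ 1, this is ≤ 31/(7·7m) = (31/49)/m.
So |(-m + 4)/(7m + 3) + 1/7| < ε whenever m > (31/49)/ε.
Take N = (31/49)/ε. If m > N then |(-m + 4)/(7m + 3) + 1/7| ≤ (31/49)/m < ε.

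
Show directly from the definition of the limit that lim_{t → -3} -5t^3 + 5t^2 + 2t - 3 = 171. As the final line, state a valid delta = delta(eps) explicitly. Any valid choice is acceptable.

Let eps > 0 be given. We want delta > 0 such that 0 < |t + 3| < delta implies |(-5t^3 + 5t^2 + 2t - 3) − 171| < eps.
(-5t^3 + 5t^2 + 2t - 3) − 171 = -5t^3 + 5t^2 + 2t - 174 = (t + 3)(-5t^2 + 20t - 58).
So |(-5t^3 + 5t^2 + 2t - 3) − 171| = |t + 3|·|-5t^2 + 20t - 58|.
Assume first that |t + 3| < 2, so |t| < 5. Then |-5t^2 + 20t - 58| ≤ 5·5^2 + 20·5 + 58 = 283.
Hence |(-5t^3 + 5t^2 + 2t - 3) − 171| ≤ 283|t + 3| < eps provided |t + 3| < eps/283.
Choosing delta = min(2, eps/283) ensures both conditions, hence |(-5t^3 + 5t^2 + 2t - 3) − 171| < eps.

delta = min(2, eps/283)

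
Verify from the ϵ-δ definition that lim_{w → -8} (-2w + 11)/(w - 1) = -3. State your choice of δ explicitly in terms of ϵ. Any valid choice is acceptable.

Let ϵ > 0 be given. We want δ > 0 with 0 < |w + 8| < δ ⇒ |(-2w + 11)/(w - 1) + 3| < ϵ.
Combining over a common denominator, (-2w + 11)/(w - 1) + 3 = [(-2w + 11)·(-9) − 27·(w - 1)] / [(-9)·(w - 1)] = -9(w + 8) / ((-9)(w - 1)).
So |(-2w + 11)/(w - 1) + 3| = 9|w + 8| / (9·|w − 1|).
Restrict δ ≤ 9/2. Then |w + 8| < 9/2 gives |w − 1| = |(w + 8) + (-9)| ≥ 9 − 9/2 = 9/2.
Hence |(-2w + 11)/(w - 1) + 3| < 9|w + 8|/(9·(9/2)) = (2/9)|w + 8|, which is < ϵ once |w + 8| < (9/2)ϵ.
Take δ = min(9/2, (9/2)ϵ). Then 0 < |w + 8| < δ forces both bounds, so |(-2w + 11)/(w - 1) + 3| < ϵ.

δ = min(9/2, (9/2)ϵ)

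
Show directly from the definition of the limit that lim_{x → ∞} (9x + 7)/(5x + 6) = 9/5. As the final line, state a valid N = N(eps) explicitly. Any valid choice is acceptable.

N = (19/25)/eps

Let eps > 0. We seek N > 0 such that x > N implies |(9x + 7)/(5x + 6) − (9/5)| < eps.
(9x + 7)/(5x + 6) − (9/5) = (5(9x + 7) − 9(5x + 6)) / (5(5x + 6)) = -19/(5(5x + 6)).
For x > 0 we have 5x + 6 > 5x, so |(9x + 7)/(5x + 6) − (9/5)| = 19/(5(5x + 6)) < 19/(5·5x) = (19/25)/x.
Thus |(9x + 7)/(5x + 6) − (9/5)| < eps whenever x > (19/25)/eps.
Take N = (19/25)/eps. If x > N then |(9x + 7)/(5x + 6) − (9/5)| < (19/25)/x < eps.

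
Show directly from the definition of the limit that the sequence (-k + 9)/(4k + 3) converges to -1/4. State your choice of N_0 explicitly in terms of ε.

N_0 = (39/16)/ε

Suppose ε > 0. For k ≥ 1, |(-k + 9)/(4k + 3) + 1/4| = |39|/(4(4k + 3)) = 39/(4(4k + 3)).
Since 4k + 3 ≥ 4k for k ≥ 1, this is ≤ 39/(4·4k) = (39/16)/k.
So |(-k + 9)/(4k + 3) + 1/4| < ε whenever k > (39/16)/ε.
Take N_0 = (39/16)/ε. If k > N_0 then |(-k + 9)/(4k + 3) + 1/4| ≤ (39/16)/k < ε.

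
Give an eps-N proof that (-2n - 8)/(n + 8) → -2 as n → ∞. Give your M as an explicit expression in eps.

M = 8/eps

Fix eps > 0. For n ≥ 1, |(-2n - 8)/(n + 8) + 2| = |8|/((n + 8)) = 8/((n + 8)).
Since n + 8 ≥ n for n ≥ 1, this is ≤ 8/(n) = 8/n.
So |(-2n - 8)/(n + 8) + 2| < eps whenever n > 8/eps.
Take M = 8/eps. If n > M then |(-2n - 8)/(n + 8) + 2| ≤ 8/n < eps.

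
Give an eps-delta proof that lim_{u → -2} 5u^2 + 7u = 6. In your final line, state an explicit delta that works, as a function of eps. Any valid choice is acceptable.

Fix eps > 0. We want delta > 0 such that 0 < |u + 2| < delta implies |(5u^2 + 7u) − 6| < eps.
(5u^2 + 7u) − 6 = 5u^2 + 7u - 6 = (u + 2)(5u - 3).
So |(5u^2 + 7u) − 6| = |u + 2|·|5u - 3|.
Require delta ≤ 2. Then |u + 2| < 2 gives |u| < 4, and by the triangle inequality |5u - 3| ≤ 5·4 + 3 = 23.
Hence |(5u^2 + 7u) − 6| ≤ 23|u + 2| < eps provided |u + 2| < eps/23.
Choosing delta = min(2, eps/23) ensures both conditions, hence |(5u^2 + 7u) − 6| < eps.

delta = min(2, eps/23)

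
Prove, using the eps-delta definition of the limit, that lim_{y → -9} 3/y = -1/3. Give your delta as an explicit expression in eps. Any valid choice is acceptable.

Suppose eps > 0. We seek delta > 0 such that 0 < |y + 9| < delta implies |3/y + 1/3| < eps.
|3/y + 1/3| = 3·|-9 − y|/(9·|y|) = 3|y + 9|/(9|y|).
Restrict delta ≤ 9/2. Then |y + 9| < 9/2 gives |y| > 9/2, so 9|y| > 81/2.
Then |3/y + 1/3| < 3|y + 9|/(81/2), which is < eps when |y + 9| < (27/2)eps.
Take delta = min(9/2, (27/2)eps). Then 0 < |y + 9| < delta gives both |y + 9| < 9/2 and |y + 9| < (27/2)eps, so |3/y + 1/3| < eps.

delta = min(9/2, (27/2)eps)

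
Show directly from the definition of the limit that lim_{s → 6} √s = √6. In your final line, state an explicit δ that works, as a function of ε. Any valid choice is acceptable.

Let ε > 0 be given. We want δ > 0 such that 0 < |s − 6| < δ implies |√s − √6| < ε.
Multiplying by the conjugate, |√s − √6| = |s − 6|/(√s + √6).
Restrict δ ≤ 6 so that |s − 6| < 6 forces s > 0, and then √s + √6 > √6.
Hence |√s − √6| < |s − 6|/√6, which is < ε once |s − 6| < √6·ε.
Take δ = min(6, √6·ε). If 0 < |s − 6| < δ then s > 0 and |√s − √6| < |s − 6|/√6 < ε.

δ = min(6, √6·ε)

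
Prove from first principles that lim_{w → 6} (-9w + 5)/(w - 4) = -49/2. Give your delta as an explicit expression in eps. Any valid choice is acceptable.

delta = min(1, (2/31)eps)

Fix eps > 0. We want delta > 0 with 0 < |w − 6| < delta ⇒ |(-9w + 5)/(w - 4) + 49/2| < eps.
Combining over a common denominator, (-9w + 5)/(w - 4) + 49/2 = [(-9w + 5)·2 − (-49)·(w - 4)] / [2·(w - 4)] = 31(w − 6) / (2(w - 4)).
So |(-9w + 5)/(w - 4) + 49/2| = 31|w − 6| / (2·|w − 4|).
Restrict delta ≤ 1. Then |w − 6| < 1 gives |w − 4| = |(w − 6) + 2| ≥ 2 − 1 = 1.
Hence |(-9w + 5)/(w - 4) + 49/2| < 31|w − 6|/(2·1) = (31/2)|w − 6|, which is < eps once |w − 6| < (2/31)eps.
Take delta = min(1, (2/31)eps). Then 0 < |w − 6| < delta forces both bounds, so |(-9w + 5)/(w - 4) + 49/2| < eps.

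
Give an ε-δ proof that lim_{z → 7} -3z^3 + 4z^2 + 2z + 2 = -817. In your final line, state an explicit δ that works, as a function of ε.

Let ε > 0 be given. We want δ > 0 such that 0 < |z − 7| < δ implies |(-3z^3 + 4z^2 + 2z + 2) + 817| < ε.
(-3z^3 + 4z^2 + 2z + 2) + 817 = -3z^3 + 4z^2 + 2z + 819 = (z − 7)(-3z^2 - 17z - 117).
So |(-3z^3 + 4z^2 + 2z + 2) + 817| = |z − 7|·|-3z^2 - 17z - 117|.
Require δ ≤ 1. Then |z − 7| < 1 gives |z| < 8, and by the triangle inequality |-3z^2 - 17z - 117| ≤ 3·8^2 + 17·8 + 117 = 445.
Hence |(-3z^3 + 4z^2 + 2z + 2) + 817| ≤ 445|z − 7| < ε provided |z − 7| < ε/445.
Choosing δ = min(1, ε/445) ensures both conditions, hence |(-3z^3 + 4z^2 + 2z + 2) + 817| < ε.

δ = min(1, ε/445)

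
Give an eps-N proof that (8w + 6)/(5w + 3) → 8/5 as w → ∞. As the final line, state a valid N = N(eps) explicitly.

Let eps > 0. We seek N > 0 such that w > N implies |(8w + 6)/(5w + 3) − (8/5)| < eps.
(8w + 6)/(5w + 3) − (8/5) = (5(8w + 6) − 8(5w + 3)) / (5(5w + 3)) = 6/(5(5w + 3)).
For w > 0 we have 5w + 3 > 5w, so |(8w + 6)/(5w + 3) − (8/5)| = 6/(5(5w + 3)) < 6/(5·5w) = (6/25)/w.
Thus |(8w + 6)/(5w + 3) − (8/5)| < eps whenever w > (6/25)/eps.
Take N = (6/25)/eps. If w > N then |(8w + 6)/(5w + 3) − (8/5)| < (6/25)/w < eps.

N = (6/25)/eps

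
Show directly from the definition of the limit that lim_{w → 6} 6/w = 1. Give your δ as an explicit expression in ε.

δ = min(3, 3ε)

Let ε > 0 be given. We seek δ > 0 such that 0 < |w − 6| < δ implies |6/w − 1| < ε.
|6/w − 1| = 6·|6 − w|/(6·|w|) = 6|w − 6|/(6|w|).
Require δ ≤ 3 so that |w| > 6 − 3 = 3, hence 6|w| > 18.
Then |6/w − 1| < 6|w − 6|/18, which is < ε when |w − 6| < 3ε.
Take δ = min(3, 3ε). Then 0 < |w − 6| < δ gives both |w − 6| < 3 and |w − 6| < 3ε, so |6/w − 1| < ε.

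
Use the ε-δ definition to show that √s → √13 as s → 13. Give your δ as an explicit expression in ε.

Suppose ε > 0. We want δ > 0 such that 0 < |s − 13| < δ implies |√s − √13| < ε.
Rationalise: √s − √13 = (s − 13)/(√s + √13), so |√s − √13| = |s − 13|/(√s + √13).
Restrict δ ≤ 13 so that |s − 13| < 13 forces s > 0, and then √s + √13 > √13.
Hence |√s − √13| < |s − 13|/√13, which is < ε once |s − 13| < √13·ε.
Take δ = min(13, √13·ε). If 0 < |s − 13| < δ then s > 0 and |√s − √13| < |s − 13|/√13 < ε.

δ = min(13, √13·ε)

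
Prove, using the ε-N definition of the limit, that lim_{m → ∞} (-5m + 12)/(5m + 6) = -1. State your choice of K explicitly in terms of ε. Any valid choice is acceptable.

Let ε > 0. For m ≥ 1, |(-5m + 12)/(5m + 6) + 1| = |90|/(5(5m + 6)) = 90/(5(5m + 6)).
Since 5m + 6 ≥ 5m for m ≥ 1, this is ≤ 90/(5·5m) = (18/5)/m.
So |(-5m + 12)/(5m + 6) + 1| < ε whenever m > (18/5)/ε.
Take K = (18/5)/ε. If m > K then |(-5m + 12)/(5m + 6) + 1| ≤ (18/5)/m < ε.

K = (18/5)/ε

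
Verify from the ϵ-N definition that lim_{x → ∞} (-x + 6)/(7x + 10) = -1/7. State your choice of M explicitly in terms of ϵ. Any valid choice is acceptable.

M = (52/49)/ϵ

Let ϵ > 0. We seek M > 0 such that x > M implies |(-x + 6)/(7x + 10) + 1/7| < ϵ.
(-x + 6)/(7x + 10) + 1/7 = (7(-x + 6) − (-1)(7x + 10)) / (7(7x + 10)) = 52/(7(7x + 10)).
For x > 0 we have 7x + 10 > 7x, so |(-x + 6)/(7x + 10) + 1/7| = 52/(7(7x + 10)) < 52/(7·7x) = (52/49)/x.
Thus |(-x + 6)/(7x + 10) + 1/7| < ϵ whenever x > (52/49)/ϵ.
Take M = (52/49)/ϵ. If x > M then |(-x + 6)/(7x + 10) + 1/7| < (52/49)/x < ϵ.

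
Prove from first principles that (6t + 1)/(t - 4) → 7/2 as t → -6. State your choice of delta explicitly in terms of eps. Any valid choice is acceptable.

Let eps > 0. We want delta > 0 with 0 < |t + 6| < delta ⇒ |(6t + 1)/(t - 4) − (7/2)| < eps.
Combining over a common denominator, (6t + 1)/(t - 4) − (7/2) = [(6t + 1)·(-10) − (-35)·(t - 4)] / [(-10)·(t - 4)] = -25(t + 6) / ((-10)(t - 4)).
So |(6t + 1)/(t - 4) − (7/2)| = 25|t + 6| / (10·|t − 4|).
Require delta ≤ 5, so |t − 4| ≥ |-10| − |t + 6| > 10 − 5 = 5.
Hence |(6t + 1)/(t - 4) − (7/2)| < 25|t + 6|/(10·5) = (1/2)|t + 6|, which is < eps once |t + 6| < 2eps.
Take delta = min(5, 2eps). Then 0 < |t + 6| < delta forces both bounds, so |(6t + 1)/(t - 4) − (7/2)| < eps.

delta = min(5, 2eps)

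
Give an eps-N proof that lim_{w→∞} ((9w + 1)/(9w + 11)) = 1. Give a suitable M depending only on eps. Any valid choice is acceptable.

Fix eps > 0. We seek M > 0 such that w > M implies |(9w + 1)/(9w + 11) − 1| < eps.
(9w + 1)/(9w + 11) − 1 = (9(9w + 1) − 9(9w + 11)) / (9(9w + 11)) = -90/(9(9w + 11)).
For w > 0 we have 9w + 11 > 9w, so |(9w + 1)/(9w + 11) − 1| = 90/(9(9w + 11)) < 90/(9·9w) = (10/9)/w.
Thus |(9w + 1)/(9w + 11) − 1| < eps whenever w > (10/9)/eps.
Take M = (10/9)/eps. If w > M then |(9w + 1)/(9w + 11) − 1| < (10/9)/w < eps.

M = (10/9)/eps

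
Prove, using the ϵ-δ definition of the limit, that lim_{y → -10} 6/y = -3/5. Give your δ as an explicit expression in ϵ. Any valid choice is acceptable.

δ = min(5, (25/3)ϵ)

Let ϵ > 0. We seek δ > 0 such that 0 < |y + 10| < δ implies |6/y + 3/5| < ϵ.
|6/y + 3/5| = 6·|-10 − y|/(10·|y|) = 6|y + 10|/(10|y|).
Require δ ≤ 5 so that |y| > 10 − 5 = 5, hence 10|y| > 50.
Then |6/y + 3/5| < 6|y + 10|/50, which is < ϵ when |y + 10| < (25/3)ϵ.
Take δ = min(5, (25/3)ϵ). Then 0 < |y + 10| < δ gives both |y + 10| < 5 and |y + 10| < (25/3)ϵ, so |6/y + 3/5| < ϵ.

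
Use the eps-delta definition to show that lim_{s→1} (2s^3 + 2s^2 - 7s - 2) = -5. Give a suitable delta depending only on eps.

delta = min(1, eps/19)

Let eps > 0 be given. We want delta > 0 such that 0 < |s − 1| < delta implies |(2s^3 + 2s^2 - 7s - 2) + 5| < eps.
(2s^3 + 2s^2 - 7s - 2) + 5 = 2s^3 + 2s^2 - 7s + 3 = (s − 1)(2s^2 + 4s - 3).
So |(2s^3 + 2s^2 - 7s - 2) + 5| = |s − 1|·|2s^2 + 4s - 3|.
Require delta ≤ 1. Then |s − 1| < 1 gives |s| < 2, and by the triangle inequality |2s^2 + 4s - 3| ≤ 2·2^2 + 4·2 + 3 = 19.
Hence |(2s^3 + 2s^2 - 7s - 2) + 5| ≤ 19|s − 1| < eps provided |s − 1| < eps/19.
Choosing delta = min(1, eps/19) ensures both conditions, hence |(2s^3 + 2s^2 - 7s - 2) + 5| < eps.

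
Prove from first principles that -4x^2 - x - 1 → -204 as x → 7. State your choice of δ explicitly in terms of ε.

Fix ε > 0. We want δ > 0 such that 0 < |x − 7| < δ implies |(-4x^2 - x - 1) + 204| < ε.
(-4x^2 - x - 1) + 204 = -4x^2 - x + 203 = (x − 7)(-4x - 29).
So |(-4x^2 - x - 1) + 204| = |x − 7|·|-4x - 29|.
Require δ ≤ 1. Then |x − 7| < 1 gives |x| < 8, and by the triangle inequality |-4x - 29| ≤ 4·8 + 29 = 61.
Hence |(-4x^2 - x - 1) + 204| ≤ 61|x − 7| < ε provided |x − 7| < ε/61.
Take δ = min(1, ε/61). Then 0 < |x − 7| < δ gives both |x − 7| < 1 and |x − 7| < ε/61, so |(-4x^2 - x - 1) + 204| < ε.

δ = min(1, ε/61)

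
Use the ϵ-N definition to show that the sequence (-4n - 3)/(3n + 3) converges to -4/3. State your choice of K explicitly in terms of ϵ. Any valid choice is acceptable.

K = (1/3)/ϵ

Suppose ϵ > 0. For n ≥ 1, |(-4n - 3)/(3n + 3) + 4/3| = |3|/(3(3n + 3)) = 3/(3(3n + 3)).
Since 3n + 3 ≥ 3n for n ≥ 1, this is ≤ 3/(3·3n) = (1/3)/n.
So |(-4n - 3)/(3n + 3) + 4/3| < ϵ whenever n > (1/3)/ϵ.
Take K = (1/3)/ϵ. If n > K then |(-4n - 3)/(3n + 3) + 4/3| ≤ (1/3)/n < ϵ.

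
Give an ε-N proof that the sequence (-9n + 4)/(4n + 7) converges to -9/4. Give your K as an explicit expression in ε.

K = (79/16)/ε

Suppose ε > 0. For n ≥ 1, |(-9n + 4)/(4n + 7) + 9/4| = |79|/(4(4n + 7)) = 79/(4(4n + 7)).
Since 4n + 7 ≥ 4n for n ≥ 1, this is ≤ 79/(4·4n) = (79/16)/n.
So |(-9n + 4)/(4n + 7) + 9/4| < ε whenever n > (79/16)/ε.
Take K = (79/16)/ε. If n > K then |(-9n + 4)/(4n + 7) + 9/4| ≤ (79/16)/n < ε.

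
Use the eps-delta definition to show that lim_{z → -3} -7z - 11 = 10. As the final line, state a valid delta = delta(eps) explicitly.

delta = eps/7

Let eps > 0 be given. We need delta > 0 so that 0 < |z + 3| < delta implies |(-7z - 11) − 10| < eps.
Since (-7z - 11) − 10 = -7(z + 3), we have |(-7z - 11) − 10| = 7|z + 3|.
So 7|z + 3| < eps exactly when |z + 3| < eps/7.
Take delta = eps/7. If 0 < |z + 3| < delta then |(-7z - 11) − 10| = 7|z + 3| < 7·(eps/7) = eps.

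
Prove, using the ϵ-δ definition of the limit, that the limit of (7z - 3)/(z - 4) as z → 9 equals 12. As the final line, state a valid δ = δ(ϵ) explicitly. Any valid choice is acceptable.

Let ϵ > 0. We want δ > 0 with 0 < |z − 9| < δ ⇒ |(7z - 3)/(z - 4) − 12| < ϵ.
Combining over a common denominator, (7z - 3)/(z - 4) − 12 = [(7z - 3)·5 − 60·(z - 4)] / [5·(z - 4)] = -25(z − 9) / (5(z - 4)).
So |(7z - 3)/(z - 4) − 12| = 25|z − 9| / (5·|z − 4|).
Restrict δ ≤ 5/2. Then |z − 9| < 5/2 gives |z − 4| = |(z − 9) + 5| ≥ 5 − 5/2 = 5/2.
Hence |(7z - 3)/(z - 4) − 12| < 25|z − 9|/(5·(5/2)) = 2|z − 9|, which is < ϵ once |z − 9| < (1/2)ϵ.
Take δ = min(5/2, (1/2)ϵ). Then 0 < |z − 9| < δ forces both bounds, so |(7z - 3)/(z - 4) − 12| < ϵ.

δ = min(5/2, (1/2)ϵ)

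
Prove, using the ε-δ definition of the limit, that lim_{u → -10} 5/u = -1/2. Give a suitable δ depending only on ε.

Suppose ε > 0. We seek δ > 0 such that 0 < |u + 10| < δ implies |5/u + 1/2| < ε.
|5/u + 1/2| = 5·|-10 − u|/(10·|u|) = 5|u + 10|/(10|u|).
Require δ ≤ 5 so that |u| > 10 − 5 = 5, hence 10|u| > 50.
Then |5/u + 1/2| < 5|u + 10|/50, which is < ε when |u + 10| < 10ε.
Take δ = min(5, 10ε). Then 0 < |u + 10| < δ gives both |u + 10| < 5 and |u + 10| < 10ε, so |5/u + 1/2| < ε.

δ = min(5, 10ε)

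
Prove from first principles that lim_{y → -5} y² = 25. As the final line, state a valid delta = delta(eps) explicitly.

delta = min(1, eps/11)

Let eps > 0. We seek delta > 0 with 0 < |y + 5| < delta ⇒ |y² − 25| < eps.
Factor: y² − 25 = (y + 5)(y - 5), so |y² − 25| = |y + 5|·|y - 5|.
Restrict delta ≤ 1. Then |y + 5| < 1 gives |y| < 6, so by the triangle inequality |y - 5| ≤ 6 + 5 = 11.
Hence |y² − 25| ≤ 11|y + 5|, which is < eps once |y + 5| < eps/11.
Take delta = min(1, eps/11). If 0 < |y + 5| < delta then both bounds hold and |y² − 25| ≤ 11|y + 5| < 11·(eps/11) = eps.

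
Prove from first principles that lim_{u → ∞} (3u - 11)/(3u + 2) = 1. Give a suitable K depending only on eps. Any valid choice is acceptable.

Let eps > 0 be given. We seek K > 0 such that u > K implies |(3u - 11)/(3u + 2) − 1| < eps.
(3u - 11)/(3u + 2) − 1 = (3(3u - 11) − 3(3u + 2)) / (3(3u + 2)) = -39/(3(3u + 2)).
For u > 0 we have 3u + 2 > 3u, so |(3u - 11)/(3u + 2) − 1| = 39/(3(3u + 2)) < 39/(3·3u) = (13/3)/u.
Thus |(3u - 11)/(3u + 2) − 1| < eps whenever u > (13/3)/eps.
Take K = (13/3)/eps. If u > K then |(3u - 11)/(3u + 2) − 1| < (13/3)/u < eps.

K = (13/3)/eps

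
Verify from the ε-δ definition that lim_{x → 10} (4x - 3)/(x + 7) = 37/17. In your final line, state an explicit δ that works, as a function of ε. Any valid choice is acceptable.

δ = min(17/2, (289/62)ε)

Let ε > 0. We want δ > 0 with 0 < |x − 10| < δ ⇒ |(4x - 3)/(x + 7) − (37/17)| < ε.
Combining over a common denominator, (4x - 3)/(x + 7) − (37/17) = [(4x - 3)·17 − 37·(x + 7)] / [17·(x + 7)] = 31(x − 10) / (17(x + 7)).
So |(4x - 3)/(x + 7) − (37/17)| = 31|x − 10| / (17·|x + 7|).
Require δ ≤ 17/2, so |x + 7| ≥ |17| − |x − 10| > 17 − 17/2 = 17/2.
Hence |(4x - 3)/(x + 7) − (37/17)| < 31|x − 10|/(17·(17/2)) = (62/289)|x − 10|, which is < ε once |x − 10| < (289/62)ε.
Take δ = min(17/2, (289/62)ε). Then 0 < |x − 10| < δ forces both bounds, so |(4x - 3)/(x + 7) − (37/17)| < ε.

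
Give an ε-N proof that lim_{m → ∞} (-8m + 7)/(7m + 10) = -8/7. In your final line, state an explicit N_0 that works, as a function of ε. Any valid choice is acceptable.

N_0 = (129/49)/ε

Fix ε > 0. For m ≥ 1, |(-8m + 7)/(7m + 10) + 8/7| = |129|/(7(7m + 10)) = 129/(7(7m + 10)).
Since 7m + 10 ≥ 7m for m ≥ 1, this is ≤ 129/(7·7m) = (129/49)/m.
So |(-8m + 7)/(7m + 10) + 8/7| < ε whenever m > (129/49)/ε.
Take N_0 = (129/49)/ε. If m > N_0 then |(-8m + 7)/(7m + 10) + 8/7| ≤ (129/49)/m < ε.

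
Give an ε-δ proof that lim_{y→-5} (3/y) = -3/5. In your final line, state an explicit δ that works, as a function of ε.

δ = min(5/2, (25/6)ε)

Suppose ε > 0. We seek δ > 0 such that 0 < |y + 5| < δ implies |3/y + 3/5| < ε.
|3/y + 3/5| = 3·|-5 − y|/(5·|y|) = 3|y + 5|/(5|y|).
Require δ ≤ 5/2 so that |y| > 5 − 5/2 = 5/2, hence 5|y| > 25/2.
Then |3/y + 3/5| < 3|y + 5|/(25/2), which is < ε when |y + 5| < (25/6)ε.
Take δ = min(5/2, (25/6)ε). Then 0 < |y + 5| < δ gives both |y + 5| < 5/2 and |y + 5| < (25/6)ε, so |3/y + 3/5| < ε.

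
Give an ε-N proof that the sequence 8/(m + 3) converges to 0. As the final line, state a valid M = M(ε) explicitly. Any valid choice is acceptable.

M = 8/ε

Let ε > 0. For m ≥ 1, |8/(m + 3) − 0| = 8/(m + 3) ≤ 8/m.
We need 8/m < ε, i.e. m > 8/ε.
Take M = 8/ε. If m > M then |8/(m + 3)| ≤ 8/m < ε.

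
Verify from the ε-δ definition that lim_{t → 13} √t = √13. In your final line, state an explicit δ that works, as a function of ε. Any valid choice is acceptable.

δ = min(13, √13·ε)

Fix ε > 0. We want δ > 0 such that 0 < |t − 13| < δ implies |√t − √13| < ε.
Rationalise: √t − √13 = (t − 13)/(√t + √13), so |√t − √13| = |t − 13|/(√t + √13).
Restrict δ ≤ 13 so that |t − 13| < 13 forces t > 0, and then √t + √13 > √13.
Hence |√t − √13| < |t − 13|/√13, which is < ε once |t − 13| < √13·ε.
Take δ = min(13, √13·ε). If 0 < |t − 13| < δ then t > 0 and |√t − √13| < |t − 13|/√13 < ε.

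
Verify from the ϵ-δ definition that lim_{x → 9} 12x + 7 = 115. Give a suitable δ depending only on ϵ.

δ = ϵ/12

Suppose ϵ > 0. We need δ > 0 so that 0 < |x − 9| < δ implies |(12x + 7) − 115| < ϵ.
|(12x + 7) − 115| = |12x - 108| = 12|x − 9|.
So 12|x − 9| < ϵ exactly when |x − 9| < ϵ/12.
Take δ = ϵ/12. If 0 < |x − 9| < δ then |(12x + 7) − 115| = 12|x − 9| < 12·(ϵ/12) = ϵ.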